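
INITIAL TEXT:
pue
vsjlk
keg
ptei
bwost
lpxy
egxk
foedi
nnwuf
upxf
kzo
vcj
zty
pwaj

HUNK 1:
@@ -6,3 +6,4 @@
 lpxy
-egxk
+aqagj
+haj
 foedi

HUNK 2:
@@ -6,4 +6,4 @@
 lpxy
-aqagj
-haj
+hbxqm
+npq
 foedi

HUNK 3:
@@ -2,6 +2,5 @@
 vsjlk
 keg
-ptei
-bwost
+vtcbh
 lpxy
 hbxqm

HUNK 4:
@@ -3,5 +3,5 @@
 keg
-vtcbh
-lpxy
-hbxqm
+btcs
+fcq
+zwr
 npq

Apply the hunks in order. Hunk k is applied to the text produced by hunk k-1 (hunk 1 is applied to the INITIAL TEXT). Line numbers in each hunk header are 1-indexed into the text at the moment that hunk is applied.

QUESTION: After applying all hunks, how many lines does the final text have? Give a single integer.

Hunk 1: at line 6 remove [egxk] add [aqagj,haj] -> 15 lines: pue vsjlk keg ptei bwost lpxy aqagj haj foedi nnwuf upxf kzo vcj zty pwaj
Hunk 2: at line 6 remove [aqagj,haj] add [hbxqm,npq] -> 15 lines: pue vsjlk keg ptei bwost lpxy hbxqm npq foedi nnwuf upxf kzo vcj zty pwaj
Hunk 3: at line 2 remove [ptei,bwost] add [vtcbh] -> 14 lines: pue vsjlk keg vtcbh lpxy hbxqm npq foedi nnwuf upxf kzo vcj zty pwaj
Hunk 4: at line 3 remove [vtcbh,lpxy,hbxqm] add [btcs,fcq,zwr] -> 14 lines: pue vsjlk keg btcs fcq zwr npq foedi nnwuf upxf kzo vcj zty pwaj
Final line count: 14

Answer: 14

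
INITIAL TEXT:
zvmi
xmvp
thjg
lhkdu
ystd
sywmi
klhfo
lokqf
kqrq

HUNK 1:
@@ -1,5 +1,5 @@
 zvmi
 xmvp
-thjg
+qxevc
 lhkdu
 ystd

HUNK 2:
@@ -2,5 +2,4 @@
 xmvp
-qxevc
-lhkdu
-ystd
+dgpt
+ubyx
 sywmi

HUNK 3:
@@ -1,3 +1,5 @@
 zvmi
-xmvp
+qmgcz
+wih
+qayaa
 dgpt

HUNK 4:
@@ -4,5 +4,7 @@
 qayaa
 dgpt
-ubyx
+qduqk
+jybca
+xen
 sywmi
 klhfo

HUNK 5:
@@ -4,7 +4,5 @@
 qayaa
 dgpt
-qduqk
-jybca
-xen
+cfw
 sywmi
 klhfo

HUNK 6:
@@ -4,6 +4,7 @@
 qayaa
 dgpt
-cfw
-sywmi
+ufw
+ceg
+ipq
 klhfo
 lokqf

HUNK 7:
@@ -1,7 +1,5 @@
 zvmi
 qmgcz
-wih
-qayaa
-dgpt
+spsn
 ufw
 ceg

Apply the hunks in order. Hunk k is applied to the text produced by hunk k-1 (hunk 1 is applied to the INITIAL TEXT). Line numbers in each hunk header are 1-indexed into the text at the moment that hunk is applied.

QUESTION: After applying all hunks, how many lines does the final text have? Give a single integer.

Hunk 1: at line 1 remove [thjg] add [qxevc] -> 9 lines: zvmi xmvp qxevc lhkdu ystd sywmi klhfo lokqf kqrq
Hunk 2: at line 2 remove [qxevc,lhkdu,ystd] add [dgpt,ubyx] -> 8 lines: zvmi xmvp dgpt ubyx sywmi klhfo lokqf kqrq
Hunk 3: at line 1 remove [xmvp] add [qmgcz,wih,qayaa] -> 10 lines: zvmi qmgcz wih qayaa dgpt ubyx sywmi klhfo lokqf kqrq
Hunk 4: at line 4 remove [ubyx] add [qduqk,jybca,xen] -> 12 lines: zvmi qmgcz wih qayaa dgpt qduqk jybca xen sywmi klhfo lokqf kqrq
Hunk 5: at line 4 remove [qduqk,jybca,xen] add [cfw] -> 10 lines: zvmi qmgcz wih qayaa dgpt cfw sywmi klhfo lokqf kqrq
Hunk 6: at line 4 remove [cfw,sywmi] add [ufw,ceg,ipq] -> 11 lines: zvmi qmgcz wih qayaa dgpt ufw ceg ipq klhfo lokqf kqrq
Hunk 7: at line 1 remove [wih,qayaa,dgpt] add [spsn] -> 9 lines: zvmi qmgcz spsn ufw ceg ipq klhfo lokqf kqrq
Final line count: 9

Answer: 9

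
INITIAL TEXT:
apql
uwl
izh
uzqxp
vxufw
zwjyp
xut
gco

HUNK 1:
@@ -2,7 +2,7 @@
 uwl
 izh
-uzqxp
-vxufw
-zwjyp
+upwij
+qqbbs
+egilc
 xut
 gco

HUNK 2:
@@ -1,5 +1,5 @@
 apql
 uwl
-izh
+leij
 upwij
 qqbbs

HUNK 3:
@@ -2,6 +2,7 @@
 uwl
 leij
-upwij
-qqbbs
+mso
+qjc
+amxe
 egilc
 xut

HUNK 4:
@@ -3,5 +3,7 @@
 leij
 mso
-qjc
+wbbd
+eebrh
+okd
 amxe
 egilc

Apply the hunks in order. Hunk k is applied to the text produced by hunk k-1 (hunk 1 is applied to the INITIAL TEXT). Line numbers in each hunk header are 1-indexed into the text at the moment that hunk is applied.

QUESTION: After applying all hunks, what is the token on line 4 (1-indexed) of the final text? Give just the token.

Hunk 1: at line 2 remove [uzqxp,vxufw,zwjyp] add [upwij,qqbbs,egilc] -> 8 lines: apql uwl izh upwij qqbbs egilc xut gco
Hunk 2: at line 1 remove [izh] add [leij] -> 8 lines: apql uwl leij upwij qqbbs egilc xut gco
Hunk 3: at line 2 remove [upwij,qqbbs] add [mso,qjc,amxe] -> 9 lines: apql uwl leij mso qjc amxe egilc xut gco
Hunk 4: at line 3 remove [qjc] add [wbbd,eebrh,okd] -> 11 lines: apql uwl leij mso wbbd eebrh okd amxe egilc xut gco
Final line 4: mso

Answer: mso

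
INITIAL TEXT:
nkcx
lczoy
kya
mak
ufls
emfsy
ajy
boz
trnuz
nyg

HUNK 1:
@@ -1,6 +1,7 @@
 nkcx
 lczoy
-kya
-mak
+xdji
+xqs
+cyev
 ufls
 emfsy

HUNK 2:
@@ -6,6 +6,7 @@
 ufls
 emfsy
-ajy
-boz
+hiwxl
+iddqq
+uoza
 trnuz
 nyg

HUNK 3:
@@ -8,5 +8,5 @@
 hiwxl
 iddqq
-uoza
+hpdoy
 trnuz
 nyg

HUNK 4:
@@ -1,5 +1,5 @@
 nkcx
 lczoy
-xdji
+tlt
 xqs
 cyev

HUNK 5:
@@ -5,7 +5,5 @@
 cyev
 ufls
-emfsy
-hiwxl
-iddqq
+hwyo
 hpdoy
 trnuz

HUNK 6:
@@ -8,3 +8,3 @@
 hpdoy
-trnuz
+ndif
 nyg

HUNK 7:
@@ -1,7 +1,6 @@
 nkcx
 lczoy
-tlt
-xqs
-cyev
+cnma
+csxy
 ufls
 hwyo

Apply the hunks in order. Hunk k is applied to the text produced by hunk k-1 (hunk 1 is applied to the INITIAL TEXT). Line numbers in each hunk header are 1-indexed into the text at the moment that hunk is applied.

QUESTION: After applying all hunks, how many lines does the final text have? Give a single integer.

Hunk 1: at line 1 remove [kya,mak] add [xdji,xqs,cyev] -> 11 lines: nkcx lczoy xdji xqs cyev ufls emfsy ajy boz trnuz nyg
Hunk 2: at line 6 remove [ajy,boz] add [hiwxl,iddqq,uoza] -> 12 lines: nkcx lczoy xdji xqs cyev ufls emfsy hiwxl iddqq uoza trnuz nyg
Hunk 3: at line 8 remove [uoza] add [hpdoy] -> 12 lines: nkcx lczoy xdji xqs cyev ufls emfsy hiwxl iddqq hpdoy trnuz nyg
Hunk 4: at line 1 remove [xdji] add [tlt] -> 12 lines: nkcx lczoy tlt xqs cyev ufls emfsy hiwxl iddqq hpdoy trnuz nyg
Hunk 5: at line 5 remove [emfsy,hiwxl,iddqq] add [hwyo] -> 10 lines: nkcx lczoy tlt xqs cyev ufls hwyo hpdoy trnuz nyg
Hunk 6: at line 8 remove [trnuz] add [ndif] -> 10 lines: nkcx lczoy tlt xqs cyev ufls hwyo hpdoy ndif nyg
Hunk 7: at line 1 remove [tlt,xqs,cyev] add [cnma,csxy] -> 9 lines: nkcx lczoy cnma csxy ufls hwyo hpdoy ndif nyg
Final line count: 9

Answer: 9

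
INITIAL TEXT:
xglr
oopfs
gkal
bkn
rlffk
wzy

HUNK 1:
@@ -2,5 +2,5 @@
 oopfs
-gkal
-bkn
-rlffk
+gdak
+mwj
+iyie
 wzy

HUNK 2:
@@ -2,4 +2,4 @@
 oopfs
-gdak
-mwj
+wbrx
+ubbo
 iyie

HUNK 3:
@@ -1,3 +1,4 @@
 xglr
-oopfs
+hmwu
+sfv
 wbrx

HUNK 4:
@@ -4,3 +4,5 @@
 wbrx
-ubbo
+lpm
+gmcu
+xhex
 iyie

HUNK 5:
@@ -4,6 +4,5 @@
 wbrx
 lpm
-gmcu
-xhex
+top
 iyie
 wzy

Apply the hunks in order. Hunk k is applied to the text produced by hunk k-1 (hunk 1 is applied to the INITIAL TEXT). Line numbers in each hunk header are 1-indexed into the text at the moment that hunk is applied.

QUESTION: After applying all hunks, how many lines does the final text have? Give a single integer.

Hunk 1: at line 2 remove [gkal,bkn,rlffk] add [gdak,mwj,iyie] -> 6 lines: xglr oopfs gdak mwj iyie wzy
Hunk 2: at line 2 remove [gdak,mwj] add [wbrx,ubbo] -> 6 lines: xglr oopfs wbrx ubbo iyie wzy
Hunk 3: at line 1 remove [oopfs] add [hmwu,sfv] -> 7 lines: xglr hmwu sfv wbrx ubbo iyie wzy
Hunk 4: at line 4 remove [ubbo] add [lpm,gmcu,xhex] -> 9 lines: xglr hmwu sfv wbrx lpm gmcu xhex iyie wzy
Hunk 5: at line 4 remove [gmcu,xhex] add [top] -> 8 lines: xglr hmwu sfv wbrx lpm top iyie wzy
Final line count: 8

Answer: 8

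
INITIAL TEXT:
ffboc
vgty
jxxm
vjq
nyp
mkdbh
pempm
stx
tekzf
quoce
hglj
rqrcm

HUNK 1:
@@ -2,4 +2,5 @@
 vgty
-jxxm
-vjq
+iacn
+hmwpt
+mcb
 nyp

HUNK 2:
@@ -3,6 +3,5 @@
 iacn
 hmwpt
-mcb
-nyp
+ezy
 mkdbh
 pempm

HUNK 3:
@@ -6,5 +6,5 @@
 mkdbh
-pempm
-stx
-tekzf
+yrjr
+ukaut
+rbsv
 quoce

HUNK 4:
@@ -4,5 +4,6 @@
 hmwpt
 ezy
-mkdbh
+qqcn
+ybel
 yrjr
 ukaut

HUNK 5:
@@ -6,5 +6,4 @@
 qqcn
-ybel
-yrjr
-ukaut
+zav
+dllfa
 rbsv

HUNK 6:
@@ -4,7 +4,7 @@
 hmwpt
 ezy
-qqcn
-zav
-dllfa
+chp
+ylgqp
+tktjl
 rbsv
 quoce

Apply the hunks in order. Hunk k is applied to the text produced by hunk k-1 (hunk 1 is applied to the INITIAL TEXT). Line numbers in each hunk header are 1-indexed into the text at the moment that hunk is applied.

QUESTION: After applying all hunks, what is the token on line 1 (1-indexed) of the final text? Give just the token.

Hunk 1: at line 2 remove [jxxm,vjq] add [iacn,hmwpt,mcb] -> 13 lines: ffboc vgty iacn hmwpt mcb nyp mkdbh pempm stx tekzf quoce hglj rqrcm
Hunk 2: at line 3 remove [mcb,nyp] add [ezy] -> 12 lines: ffboc vgty iacn hmwpt ezy mkdbh pempm stx tekzf quoce hglj rqrcm
Hunk 3: at line 6 remove [pempm,stx,tekzf] add [yrjr,ukaut,rbsv] -> 12 lines: ffboc vgty iacn hmwpt ezy mkdbh yrjr ukaut rbsv quoce hglj rqrcm
Hunk 4: at line 4 remove [mkdbh] add [qqcn,ybel] -> 13 lines: ffboc vgty iacn hmwpt ezy qqcn ybel yrjr ukaut rbsv quoce hglj rqrcm
Hunk 5: at line 6 remove [ybel,yrjr,ukaut] add [zav,dllfa] -> 12 lines: ffboc vgty iacn hmwpt ezy qqcn zav dllfa rbsv quoce hglj rqrcm
Hunk 6: at line 4 remove [qqcn,zav,dllfa] add [chp,ylgqp,tktjl] -> 12 lines: ffboc vgty iacn hmwpt ezy chp ylgqp tktjl rbsv quoce hglj rqrcm
Final line 1: ffboc

Answer: ffboc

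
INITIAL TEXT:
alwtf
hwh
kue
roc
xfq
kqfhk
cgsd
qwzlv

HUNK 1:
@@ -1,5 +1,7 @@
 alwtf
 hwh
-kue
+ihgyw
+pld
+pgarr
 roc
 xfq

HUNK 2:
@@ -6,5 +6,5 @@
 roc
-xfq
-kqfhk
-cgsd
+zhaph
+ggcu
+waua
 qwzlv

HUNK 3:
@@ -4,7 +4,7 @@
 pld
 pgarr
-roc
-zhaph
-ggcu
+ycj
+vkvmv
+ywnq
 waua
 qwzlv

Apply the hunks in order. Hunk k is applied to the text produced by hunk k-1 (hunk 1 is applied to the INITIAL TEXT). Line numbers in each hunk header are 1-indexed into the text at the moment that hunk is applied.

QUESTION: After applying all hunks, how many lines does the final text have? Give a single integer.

Answer: 10

Derivation:
Hunk 1: at line 1 remove [kue] add [ihgyw,pld,pgarr] -> 10 lines: alwtf hwh ihgyw pld pgarr roc xfq kqfhk cgsd qwzlv
Hunk 2: at line 6 remove [xfq,kqfhk,cgsd] add [zhaph,ggcu,waua] -> 10 lines: alwtf hwh ihgyw pld pgarr roc zhaph ggcu waua qwzlv
Hunk 3: at line 4 remove [roc,zhaph,ggcu] add [ycj,vkvmv,ywnq] -> 10 lines: alwtf hwh ihgyw pld pgarr ycj vkvmv ywnq waua qwzlv
Final line count: 10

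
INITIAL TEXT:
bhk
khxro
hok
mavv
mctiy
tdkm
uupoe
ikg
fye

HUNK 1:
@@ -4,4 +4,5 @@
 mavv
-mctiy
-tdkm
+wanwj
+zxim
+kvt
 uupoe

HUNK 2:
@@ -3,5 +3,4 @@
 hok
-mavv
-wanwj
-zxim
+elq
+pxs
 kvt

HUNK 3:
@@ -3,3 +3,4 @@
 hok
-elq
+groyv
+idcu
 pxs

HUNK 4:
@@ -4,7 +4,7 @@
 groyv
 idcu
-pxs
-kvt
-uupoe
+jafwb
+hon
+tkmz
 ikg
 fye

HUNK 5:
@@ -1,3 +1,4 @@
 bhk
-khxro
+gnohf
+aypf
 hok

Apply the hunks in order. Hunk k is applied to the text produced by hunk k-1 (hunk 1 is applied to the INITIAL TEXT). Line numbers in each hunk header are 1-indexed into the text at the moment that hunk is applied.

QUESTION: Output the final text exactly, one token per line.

Answer: bhk
gnohf
aypf
hok
groyv
idcu
jafwb
hon
tkmz
ikg
fye

Derivation:
Hunk 1: at line 4 remove [mctiy,tdkm] add [wanwj,zxim,kvt] -> 10 lines: bhk khxro hok mavv wanwj zxim kvt uupoe ikg fye
Hunk 2: at line 3 remove [mavv,wanwj,zxim] add [elq,pxs] -> 9 lines: bhk khxro hok elq pxs kvt uupoe ikg fye
Hunk 3: at line 3 remove [elq] add [groyv,idcu] -> 10 lines: bhk khxro hok groyv idcu pxs kvt uupoe ikg fye
Hunk 4: at line 4 remove [pxs,kvt,uupoe] add [jafwb,hon,tkmz] -> 10 lines: bhk khxro hok groyv idcu jafwb hon tkmz ikg fye
Hunk 5: at line 1 remove [khxro] add [gnohf,aypf] -> 11 lines: bhk gnohf aypf hok groyv idcu jafwb hon tkmz ikg fye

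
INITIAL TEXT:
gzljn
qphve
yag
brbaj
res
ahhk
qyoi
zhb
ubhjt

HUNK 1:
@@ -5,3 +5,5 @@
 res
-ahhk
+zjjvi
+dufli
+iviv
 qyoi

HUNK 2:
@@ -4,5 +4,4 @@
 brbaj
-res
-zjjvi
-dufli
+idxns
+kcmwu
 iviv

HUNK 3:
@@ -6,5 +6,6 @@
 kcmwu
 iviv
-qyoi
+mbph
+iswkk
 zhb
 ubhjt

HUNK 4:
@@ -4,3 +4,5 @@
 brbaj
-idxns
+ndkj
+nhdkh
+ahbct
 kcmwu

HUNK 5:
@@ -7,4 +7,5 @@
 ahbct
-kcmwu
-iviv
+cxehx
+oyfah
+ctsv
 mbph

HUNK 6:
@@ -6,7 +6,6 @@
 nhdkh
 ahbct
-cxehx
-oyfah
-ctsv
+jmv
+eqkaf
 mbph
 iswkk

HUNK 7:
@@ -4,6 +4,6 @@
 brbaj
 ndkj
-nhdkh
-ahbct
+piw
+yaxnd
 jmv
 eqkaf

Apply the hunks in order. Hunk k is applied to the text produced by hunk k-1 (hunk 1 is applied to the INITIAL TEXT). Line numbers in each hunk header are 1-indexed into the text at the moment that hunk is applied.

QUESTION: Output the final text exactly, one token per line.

Answer: gzljn
qphve
yag
brbaj
ndkj
piw
yaxnd
jmv
eqkaf
mbph
iswkk
zhb
ubhjt

Derivation:
Hunk 1: at line 5 remove [ahhk] add [zjjvi,dufli,iviv] -> 11 lines: gzljn qphve yag brbaj res zjjvi dufli iviv qyoi zhb ubhjt
Hunk 2: at line 4 remove [res,zjjvi,dufli] add [idxns,kcmwu] -> 10 lines: gzljn qphve yag brbaj idxns kcmwu iviv qyoi zhb ubhjt
Hunk 3: at line 6 remove [qyoi] add [mbph,iswkk] -> 11 lines: gzljn qphve yag brbaj idxns kcmwu iviv mbph iswkk zhb ubhjt
Hunk 4: at line 4 remove [idxns] add [ndkj,nhdkh,ahbct] -> 13 lines: gzljn qphve yag brbaj ndkj nhdkh ahbct kcmwu iviv mbph iswkk zhb ubhjt
Hunk 5: at line 7 remove [kcmwu,iviv] add [cxehx,oyfah,ctsv] -> 14 lines: gzljn qphve yag brbaj ndkj nhdkh ahbct cxehx oyfah ctsv mbph iswkk zhb ubhjt
Hunk 6: at line 6 remove [cxehx,oyfah,ctsv] add [jmv,eqkaf] -> 13 lines: gzljn qphve yag brbaj ndkj nhdkh ahbct jmv eqkaf mbph iswkk zhb ubhjt
Hunk 7: at line 4 remove [nhdkh,ahbct] add [piw,yaxnd] -> 13 lines: gzljn qphve yag brbaj ndkj piw yaxnd jmv eqkaf mbph iswkk zhb ubhjt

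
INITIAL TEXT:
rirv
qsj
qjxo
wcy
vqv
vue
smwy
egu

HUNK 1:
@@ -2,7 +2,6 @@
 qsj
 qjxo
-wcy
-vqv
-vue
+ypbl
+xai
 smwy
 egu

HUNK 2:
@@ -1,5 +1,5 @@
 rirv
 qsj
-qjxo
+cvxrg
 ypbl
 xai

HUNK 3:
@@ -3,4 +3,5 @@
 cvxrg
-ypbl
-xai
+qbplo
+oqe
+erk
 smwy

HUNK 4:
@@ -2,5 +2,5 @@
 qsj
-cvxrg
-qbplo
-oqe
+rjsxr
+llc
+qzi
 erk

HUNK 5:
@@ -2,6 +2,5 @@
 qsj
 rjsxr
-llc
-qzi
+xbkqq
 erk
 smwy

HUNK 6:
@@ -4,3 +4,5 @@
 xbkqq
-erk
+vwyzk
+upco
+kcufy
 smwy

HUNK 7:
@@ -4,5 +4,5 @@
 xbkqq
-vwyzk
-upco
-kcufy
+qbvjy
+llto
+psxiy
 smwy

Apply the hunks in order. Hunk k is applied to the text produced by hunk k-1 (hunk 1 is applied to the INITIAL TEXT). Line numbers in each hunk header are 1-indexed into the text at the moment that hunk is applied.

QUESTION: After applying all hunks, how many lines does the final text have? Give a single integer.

Hunk 1: at line 2 remove [wcy,vqv,vue] add [ypbl,xai] -> 7 lines: rirv qsj qjxo ypbl xai smwy egu
Hunk 2: at line 1 remove [qjxo] add [cvxrg] -> 7 lines: rirv qsj cvxrg ypbl xai smwy egu
Hunk 3: at line 3 remove [ypbl,xai] add [qbplo,oqe,erk] -> 8 lines: rirv qsj cvxrg qbplo oqe erk smwy egu
Hunk 4: at line 2 remove [cvxrg,qbplo,oqe] add [rjsxr,llc,qzi] -> 8 lines: rirv qsj rjsxr llc qzi erk smwy egu
Hunk 5: at line 2 remove [llc,qzi] add [xbkqq] -> 7 lines: rirv qsj rjsxr xbkqq erk smwy egu
Hunk 6: at line 4 remove [erk] add [vwyzk,upco,kcufy] -> 9 lines: rirv qsj rjsxr xbkqq vwyzk upco kcufy smwy egu
Hunk 7: at line 4 remove [vwyzk,upco,kcufy] add [qbvjy,llto,psxiy] -> 9 lines: rirv qsj rjsxr xbkqq qbvjy llto psxiy smwy egu
Final line count: 9

Answer: 9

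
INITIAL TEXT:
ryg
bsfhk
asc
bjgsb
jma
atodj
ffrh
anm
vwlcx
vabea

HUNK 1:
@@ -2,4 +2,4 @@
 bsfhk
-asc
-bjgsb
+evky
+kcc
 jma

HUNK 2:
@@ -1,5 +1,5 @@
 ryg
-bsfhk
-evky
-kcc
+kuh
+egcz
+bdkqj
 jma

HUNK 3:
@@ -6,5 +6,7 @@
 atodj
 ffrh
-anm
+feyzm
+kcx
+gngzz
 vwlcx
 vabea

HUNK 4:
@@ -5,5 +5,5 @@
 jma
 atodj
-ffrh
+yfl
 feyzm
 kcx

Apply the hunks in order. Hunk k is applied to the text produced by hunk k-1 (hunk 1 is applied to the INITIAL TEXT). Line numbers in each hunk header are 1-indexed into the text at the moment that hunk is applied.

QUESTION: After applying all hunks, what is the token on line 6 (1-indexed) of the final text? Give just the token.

Answer: atodj

Derivation:
Hunk 1: at line 2 remove [asc,bjgsb] add [evky,kcc] -> 10 lines: ryg bsfhk evky kcc jma atodj ffrh anm vwlcx vabea
Hunk 2: at line 1 remove [bsfhk,evky,kcc] add [kuh,egcz,bdkqj] -> 10 lines: ryg kuh egcz bdkqj jma atodj ffrh anm vwlcx vabea
Hunk 3: at line 6 remove [anm] add [feyzm,kcx,gngzz] -> 12 lines: ryg kuh egcz bdkqj jma atodj ffrh feyzm kcx gngzz vwlcx vabea
Hunk 4: at line 5 remove [ffrh] add [yfl] -> 12 lines: ryg kuh egcz bdkqj jma atodj yfl feyzm kcx gngzz vwlcx vabea
Final line 6: atodj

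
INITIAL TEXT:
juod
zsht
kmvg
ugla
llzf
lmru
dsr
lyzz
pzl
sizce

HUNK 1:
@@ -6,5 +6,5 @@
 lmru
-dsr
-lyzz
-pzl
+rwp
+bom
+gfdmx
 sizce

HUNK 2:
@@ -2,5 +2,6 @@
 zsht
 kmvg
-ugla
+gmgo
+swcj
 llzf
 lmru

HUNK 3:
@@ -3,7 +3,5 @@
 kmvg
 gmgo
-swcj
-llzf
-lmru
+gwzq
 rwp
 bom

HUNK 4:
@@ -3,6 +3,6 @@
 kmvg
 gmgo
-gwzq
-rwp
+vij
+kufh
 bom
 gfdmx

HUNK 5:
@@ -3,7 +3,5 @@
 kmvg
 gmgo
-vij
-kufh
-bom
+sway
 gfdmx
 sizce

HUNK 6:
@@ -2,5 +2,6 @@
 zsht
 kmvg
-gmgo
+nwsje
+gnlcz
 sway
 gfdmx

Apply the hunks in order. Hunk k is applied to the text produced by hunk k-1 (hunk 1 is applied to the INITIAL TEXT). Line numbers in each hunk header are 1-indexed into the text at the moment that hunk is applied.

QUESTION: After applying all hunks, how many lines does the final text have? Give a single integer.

Hunk 1: at line 6 remove [dsr,lyzz,pzl] add [rwp,bom,gfdmx] -> 10 lines: juod zsht kmvg ugla llzf lmru rwp bom gfdmx sizce
Hunk 2: at line 2 remove [ugla] add [gmgo,swcj] -> 11 lines: juod zsht kmvg gmgo swcj llzf lmru rwp bom gfdmx sizce
Hunk 3: at line 3 remove [swcj,llzf,lmru] add [gwzq] -> 9 lines: juod zsht kmvg gmgo gwzq rwp bom gfdmx sizce
Hunk 4: at line 3 remove [gwzq,rwp] add [vij,kufh] -> 9 lines: juod zsht kmvg gmgo vij kufh bom gfdmx sizce
Hunk 5: at line 3 remove [vij,kufh,bom] add [sway] -> 7 lines: juod zsht kmvg gmgo sway gfdmx sizce
Hunk 6: at line 2 remove [gmgo] add [nwsje,gnlcz] -> 8 lines: juod zsht kmvg nwsje gnlcz sway gfdmx sizce
Final line count: 8

Answer: 8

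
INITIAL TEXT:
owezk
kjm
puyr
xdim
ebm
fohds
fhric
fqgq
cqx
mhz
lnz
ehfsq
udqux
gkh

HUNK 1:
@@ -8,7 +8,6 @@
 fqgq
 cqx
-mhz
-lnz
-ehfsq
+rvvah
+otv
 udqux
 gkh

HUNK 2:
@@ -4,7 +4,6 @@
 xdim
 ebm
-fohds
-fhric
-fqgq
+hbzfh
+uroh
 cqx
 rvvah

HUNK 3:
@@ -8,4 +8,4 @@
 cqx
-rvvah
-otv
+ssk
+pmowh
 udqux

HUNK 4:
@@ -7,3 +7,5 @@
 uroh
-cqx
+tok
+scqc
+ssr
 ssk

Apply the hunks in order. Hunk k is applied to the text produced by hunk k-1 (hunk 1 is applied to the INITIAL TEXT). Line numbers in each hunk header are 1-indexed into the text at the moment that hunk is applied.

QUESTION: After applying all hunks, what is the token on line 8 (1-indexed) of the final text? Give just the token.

Answer: tok

Derivation:
Hunk 1: at line 8 remove [mhz,lnz,ehfsq] add [rvvah,otv] -> 13 lines: owezk kjm puyr xdim ebm fohds fhric fqgq cqx rvvah otv udqux gkh
Hunk 2: at line 4 remove [fohds,fhric,fqgq] add [hbzfh,uroh] -> 12 lines: owezk kjm puyr xdim ebm hbzfh uroh cqx rvvah otv udqux gkh
Hunk 3: at line 8 remove [rvvah,otv] add [ssk,pmowh] -> 12 lines: owezk kjm puyr xdim ebm hbzfh uroh cqx ssk pmowh udqux gkh
Hunk 4: at line 7 remove [cqx] add [tok,scqc,ssr] -> 14 lines: owezk kjm puyr xdim ebm hbzfh uroh tok scqc ssr ssk pmowh udqux gkh
Final line 8: tok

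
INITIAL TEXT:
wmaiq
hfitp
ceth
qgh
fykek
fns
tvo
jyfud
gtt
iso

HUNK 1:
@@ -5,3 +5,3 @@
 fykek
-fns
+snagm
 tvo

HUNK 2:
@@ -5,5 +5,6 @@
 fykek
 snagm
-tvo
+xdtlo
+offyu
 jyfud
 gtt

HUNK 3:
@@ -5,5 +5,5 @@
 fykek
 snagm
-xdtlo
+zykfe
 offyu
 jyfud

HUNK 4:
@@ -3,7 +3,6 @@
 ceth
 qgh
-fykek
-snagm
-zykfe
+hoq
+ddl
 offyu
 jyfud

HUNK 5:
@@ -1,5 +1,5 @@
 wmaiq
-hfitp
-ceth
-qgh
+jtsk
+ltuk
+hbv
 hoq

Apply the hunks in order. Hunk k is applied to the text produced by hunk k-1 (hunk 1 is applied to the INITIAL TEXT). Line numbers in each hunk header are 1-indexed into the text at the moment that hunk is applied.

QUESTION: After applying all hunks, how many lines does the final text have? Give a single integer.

Answer: 10

Derivation:
Hunk 1: at line 5 remove [fns] add [snagm] -> 10 lines: wmaiq hfitp ceth qgh fykek snagm tvo jyfud gtt iso
Hunk 2: at line 5 remove [tvo] add [xdtlo,offyu] -> 11 lines: wmaiq hfitp ceth qgh fykek snagm xdtlo offyu jyfud gtt iso
Hunk 3: at line 5 remove [xdtlo] add [zykfe] -> 11 lines: wmaiq hfitp ceth qgh fykek snagm zykfe offyu jyfud gtt iso
Hunk 4: at line 3 remove [fykek,snagm,zykfe] add [hoq,ddl] -> 10 lines: wmaiq hfitp ceth qgh hoq ddl offyu jyfud gtt iso
Hunk 5: at line 1 remove [hfitp,ceth,qgh] add [jtsk,ltuk,hbv] -> 10 lines: wmaiq jtsk ltuk hbv hoq ddl offyu jyfud gtt iso
Final line count: 10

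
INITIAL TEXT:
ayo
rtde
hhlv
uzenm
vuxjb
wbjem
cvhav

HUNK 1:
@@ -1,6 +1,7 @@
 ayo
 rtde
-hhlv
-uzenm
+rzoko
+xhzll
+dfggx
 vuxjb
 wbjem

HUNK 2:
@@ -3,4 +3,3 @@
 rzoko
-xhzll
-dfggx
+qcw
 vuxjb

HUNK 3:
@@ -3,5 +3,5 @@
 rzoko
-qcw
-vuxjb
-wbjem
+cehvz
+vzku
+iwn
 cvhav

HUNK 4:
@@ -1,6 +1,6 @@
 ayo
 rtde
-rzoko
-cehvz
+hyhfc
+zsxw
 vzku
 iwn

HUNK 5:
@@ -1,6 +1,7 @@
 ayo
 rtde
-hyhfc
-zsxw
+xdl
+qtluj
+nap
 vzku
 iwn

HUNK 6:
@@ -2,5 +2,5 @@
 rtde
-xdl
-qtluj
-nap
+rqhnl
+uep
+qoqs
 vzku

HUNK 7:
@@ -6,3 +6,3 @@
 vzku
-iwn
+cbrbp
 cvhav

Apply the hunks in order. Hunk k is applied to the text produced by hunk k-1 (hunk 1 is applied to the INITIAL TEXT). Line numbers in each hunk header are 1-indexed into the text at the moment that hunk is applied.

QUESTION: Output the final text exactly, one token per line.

Answer: ayo
rtde
rqhnl
uep
qoqs
vzku
cbrbp
cvhav

Derivation:
Hunk 1: at line 1 remove [hhlv,uzenm] add [rzoko,xhzll,dfggx] -> 8 lines: ayo rtde rzoko xhzll dfggx vuxjb wbjem cvhav
Hunk 2: at line 3 remove [xhzll,dfggx] add [qcw] -> 7 lines: ayo rtde rzoko qcw vuxjb wbjem cvhav
Hunk 3: at line 3 remove [qcw,vuxjb,wbjem] add [cehvz,vzku,iwn] -> 7 lines: ayo rtde rzoko cehvz vzku iwn cvhav
Hunk 4: at line 1 remove [rzoko,cehvz] add [hyhfc,zsxw] -> 7 lines: ayo rtde hyhfc zsxw vzku iwn cvhav
Hunk 5: at line 1 remove [hyhfc,zsxw] add [xdl,qtluj,nap] -> 8 lines: ayo rtde xdl qtluj nap vzku iwn cvhav
Hunk 6: at line 2 remove [xdl,qtluj,nap] add [rqhnl,uep,qoqs] -> 8 lines: ayo rtde rqhnl uep qoqs vzku iwn cvhav
Hunk 7: at line 6 remove [iwn] add [cbrbp] -> 8 lines: ayo rtde rqhnl uep qoqs vzku cbrbp cvhav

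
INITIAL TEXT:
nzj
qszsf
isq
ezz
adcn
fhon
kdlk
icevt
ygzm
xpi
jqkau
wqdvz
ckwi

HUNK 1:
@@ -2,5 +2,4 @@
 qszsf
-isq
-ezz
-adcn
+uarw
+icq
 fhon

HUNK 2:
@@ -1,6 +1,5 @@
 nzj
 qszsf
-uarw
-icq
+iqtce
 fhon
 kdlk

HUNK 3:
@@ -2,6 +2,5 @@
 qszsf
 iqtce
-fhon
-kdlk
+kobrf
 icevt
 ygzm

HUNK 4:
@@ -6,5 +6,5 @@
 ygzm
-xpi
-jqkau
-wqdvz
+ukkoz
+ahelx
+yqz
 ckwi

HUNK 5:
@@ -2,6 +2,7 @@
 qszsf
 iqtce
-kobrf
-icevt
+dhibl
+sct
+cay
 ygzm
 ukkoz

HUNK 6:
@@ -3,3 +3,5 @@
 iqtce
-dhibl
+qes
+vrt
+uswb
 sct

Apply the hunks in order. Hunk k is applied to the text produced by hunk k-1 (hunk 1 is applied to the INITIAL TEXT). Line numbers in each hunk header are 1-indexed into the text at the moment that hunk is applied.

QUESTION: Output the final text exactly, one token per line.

Answer: nzj
qszsf
iqtce
qes
vrt
uswb
sct
cay
ygzm
ukkoz
ahelx
yqz
ckwi

Derivation:
Hunk 1: at line 2 remove [isq,ezz,adcn] add [uarw,icq] -> 12 lines: nzj qszsf uarw icq fhon kdlk icevt ygzm xpi jqkau wqdvz ckwi
Hunk 2: at line 1 remove [uarw,icq] add [iqtce] -> 11 lines: nzj qszsf iqtce fhon kdlk icevt ygzm xpi jqkau wqdvz ckwi
Hunk 3: at line 2 remove [fhon,kdlk] add [kobrf] -> 10 lines: nzj qszsf iqtce kobrf icevt ygzm xpi jqkau wqdvz ckwi
Hunk 4: at line 6 remove [xpi,jqkau,wqdvz] add [ukkoz,ahelx,yqz] -> 10 lines: nzj qszsf iqtce kobrf icevt ygzm ukkoz ahelx yqz ckwi
Hunk 5: at line 2 remove [kobrf,icevt] add [dhibl,sct,cay] -> 11 lines: nzj qszsf iqtce dhibl sct cay ygzm ukkoz ahelx yqz ckwi
Hunk 6: at line 3 remove [dhibl] add [qes,vrt,uswb] -> 13 lines: nzj qszsf iqtce qes vrt uswb sct cay ygzm ukkoz ahelx yqz ckwi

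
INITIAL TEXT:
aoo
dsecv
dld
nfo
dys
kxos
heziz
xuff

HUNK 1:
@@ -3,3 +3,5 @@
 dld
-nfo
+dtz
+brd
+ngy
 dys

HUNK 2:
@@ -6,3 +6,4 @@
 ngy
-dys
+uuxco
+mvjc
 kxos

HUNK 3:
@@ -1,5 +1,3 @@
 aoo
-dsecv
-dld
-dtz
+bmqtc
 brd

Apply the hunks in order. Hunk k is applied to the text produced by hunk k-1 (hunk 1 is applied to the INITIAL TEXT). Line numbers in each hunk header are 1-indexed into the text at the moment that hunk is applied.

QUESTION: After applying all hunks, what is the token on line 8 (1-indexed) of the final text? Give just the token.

Hunk 1: at line 3 remove [nfo] add [dtz,brd,ngy] -> 10 lines: aoo dsecv dld dtz brd ngy dys kxos heziz xuff
Hunk 2: at line 6 remove [dys] add [uuxco,mvjc] -> 11 lines: aoo dsecv dld dtz brd ngy uuxco mvjc kxos heziz xuff
Hunk 3: at line 1 remove [dsecv,dld,dtz] add [bmqtc] -> 9 lines: aoo bmqtc brd ngy uuxco mvjc kxos heziz xuff
Final line 8: heziz

Answer: heziz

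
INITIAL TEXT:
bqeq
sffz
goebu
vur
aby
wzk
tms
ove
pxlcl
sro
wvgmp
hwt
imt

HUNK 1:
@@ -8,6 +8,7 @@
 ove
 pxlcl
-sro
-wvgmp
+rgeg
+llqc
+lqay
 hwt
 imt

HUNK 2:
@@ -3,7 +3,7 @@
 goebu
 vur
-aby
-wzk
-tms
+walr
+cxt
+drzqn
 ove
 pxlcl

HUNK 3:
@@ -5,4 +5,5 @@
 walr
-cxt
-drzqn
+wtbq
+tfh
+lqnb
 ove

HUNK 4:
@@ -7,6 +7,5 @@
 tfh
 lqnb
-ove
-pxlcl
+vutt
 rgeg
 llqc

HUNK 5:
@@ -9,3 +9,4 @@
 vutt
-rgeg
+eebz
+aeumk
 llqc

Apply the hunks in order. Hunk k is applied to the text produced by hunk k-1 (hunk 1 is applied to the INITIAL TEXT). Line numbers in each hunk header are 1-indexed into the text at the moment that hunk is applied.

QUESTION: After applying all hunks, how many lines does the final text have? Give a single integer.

Answer: 15

Derivation:
Hunk 1: at line 8 remove [sro,wvgmp] add [rgeg,llqc,lqay] -> 14 lines: bqeq sffz goebu vur aby wzk tms ove pxlcl rgeg llqc lqay hwt imt
Hunk 2: at line 3 remove [aby,wzk,tms] add [walr,cxt,drzqn] -> 14 lines: bqeq sffz goebu vur walr cxt drzqn ove pxlcl rgeg llqc lqay hwt imt
Hunk 3: at line 5 remove [cxt,drzqn] add [wtbq,tfh,lqnb] -> 15 lines: bqeq sffz goebu vur walr wtbq tfh lqnb ove pxlcl rgeg llqc lqay hwt imt
Hunk 4: at line 7 remove [ove,pxlcl] add [vutt] -> 14 lines: bqeq sffz goebu vur walr wtbq tfh lqnb vutt rgeg llqc lqay hwt imt
Hunk 5: at line 9 remove [rgeg] add [eebz,aeumk] -> 15 lines: bqeq sffz goebu vur walr wtbq tfh lqnb vutt eebz aeumk llqc lqay hwt imt
Final line count: 15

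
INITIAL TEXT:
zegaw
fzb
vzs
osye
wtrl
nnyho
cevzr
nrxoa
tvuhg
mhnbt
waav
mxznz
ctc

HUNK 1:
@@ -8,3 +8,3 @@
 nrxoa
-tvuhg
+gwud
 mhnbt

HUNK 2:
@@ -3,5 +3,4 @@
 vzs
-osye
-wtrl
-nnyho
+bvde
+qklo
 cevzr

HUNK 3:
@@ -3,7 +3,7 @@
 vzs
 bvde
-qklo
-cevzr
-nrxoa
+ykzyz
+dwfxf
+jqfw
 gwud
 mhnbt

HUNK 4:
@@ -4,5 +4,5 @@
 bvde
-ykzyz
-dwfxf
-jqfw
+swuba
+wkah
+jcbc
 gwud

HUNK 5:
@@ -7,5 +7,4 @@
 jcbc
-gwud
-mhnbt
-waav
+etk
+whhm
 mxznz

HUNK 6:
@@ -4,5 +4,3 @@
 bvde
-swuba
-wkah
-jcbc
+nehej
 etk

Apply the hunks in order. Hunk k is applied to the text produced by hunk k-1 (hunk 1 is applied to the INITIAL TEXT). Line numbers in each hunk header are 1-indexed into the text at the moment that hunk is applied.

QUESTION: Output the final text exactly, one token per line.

Hunk 1: at line 8 remove [tvuhg] add [gwud] -> 13 lines: zegaw fzb vzs osye wtrl nnyho cevzr nrxoa gwud mhnbt waav mxznz ctc
Hunk 2: at line 3 remove [osye,wtrl,nnyho] add [bvde,qklo] -> 12 lines: zegaw fzb vzs bvde qklo cevzr nrxoa gwud mhnbt waav mxznz ctc
Hunk 3: at line 3 remove [qklo,cevzr,nrxoa] add [ykzyz,dwfxf,jqfw] -> 12 lines: zegaw fzb vzs bvde ykzyz dwfxf jqfw gwud mhnbt waav mxznz ctc
Hunk 4: at line 4 remove [ykzyz,dwfxf,jqfw] add [swuba,wkah,jcbc] -> 12 lines: zegaw fzb vzs bvde swuba wkah jcbc gwud mhnbt waav mxznz ctc
Hunk 5: at line 7 remove [gwud,mhnbt,waav] add [etk,whhm] -> 11 lines: zegaw fzb vzs bvde swuba wkah jcbc etk whhm mxznz ctc
Hunk 6: at line 4 remove [swuba,wkah,jcbc] add [nehej] -> 9 lines: zegaw fzb vzs bvde nehej etk whhm mxznz ctc

Answer: zegaw
fzb
vzs
bvde
nehej
etk
whhm
mxznz
ctc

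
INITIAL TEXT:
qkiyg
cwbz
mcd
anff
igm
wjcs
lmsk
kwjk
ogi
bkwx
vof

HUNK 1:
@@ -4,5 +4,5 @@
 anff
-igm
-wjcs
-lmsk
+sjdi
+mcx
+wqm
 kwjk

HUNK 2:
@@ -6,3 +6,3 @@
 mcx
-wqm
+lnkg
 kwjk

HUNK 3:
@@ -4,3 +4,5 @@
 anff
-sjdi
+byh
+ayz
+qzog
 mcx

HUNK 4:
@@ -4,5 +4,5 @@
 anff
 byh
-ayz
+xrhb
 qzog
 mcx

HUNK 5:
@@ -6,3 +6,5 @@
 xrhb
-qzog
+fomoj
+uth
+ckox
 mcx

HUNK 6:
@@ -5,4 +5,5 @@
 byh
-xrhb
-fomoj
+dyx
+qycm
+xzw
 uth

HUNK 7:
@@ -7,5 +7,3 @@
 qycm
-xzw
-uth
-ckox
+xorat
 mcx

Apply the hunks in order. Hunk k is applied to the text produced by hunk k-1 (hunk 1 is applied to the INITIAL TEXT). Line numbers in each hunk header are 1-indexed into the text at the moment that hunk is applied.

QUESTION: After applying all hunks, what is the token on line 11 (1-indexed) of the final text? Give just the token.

Answer: kwjk

Derivation:
Hunk 1: at line 4 remove [igm,wjcs,lmsk] add [sjdi,mcx,wqm] -> 11 lines: qkiyg cwbz mcd anff sjdi mcx wqm kwjk ogi bkwx vof
Hunk 2: at line 6 remove [wqm] add [lnkg] -> 11 lines: qkiyg cwbz mcd anff sjdi mcx lnkg kwjk ogi bkwx vof
Hunk 3: at line 4 remove [sjdi] add [byh,ayz,qzog] -> 13 lines: qkiyg cwbz mcd anff byh ayz qzog mcx lnkg kwjk ogi bkwx vof
Hunk 4: at line 4 remove [ayz] add [xrhb] -> 13 lines: qkiyg cwbz mcd anff byh xrhb qzog mcx lnkg kwjk ogi bkwx vof
Hunk 5: at line 6 remove [qzog] add [fomoj,uth,ckox] -> 15 lines: qkiyg cwbz mcd anff byh xrhb fomoj uth ckox mcx lnkg kwjk ogi bkwx vof
Hunk 6: at line 5 remove [xrhb,fomoj] add [dyx,qycm,xzw] -> 16 lines: qkiyg cwbz mcd anff byh dyx qycm xzw uth ckox mcx lnkg kwjk ogi bkwx vof
Hunk 7: at line 7 remove [xzw,uth,ckox] add [xorat] -> 14 lines: qkiyg cwbz mcd anff byh dyx qycm xorat mcx lnkg kwjk ogi bkwx vof
Final line 11: kwjk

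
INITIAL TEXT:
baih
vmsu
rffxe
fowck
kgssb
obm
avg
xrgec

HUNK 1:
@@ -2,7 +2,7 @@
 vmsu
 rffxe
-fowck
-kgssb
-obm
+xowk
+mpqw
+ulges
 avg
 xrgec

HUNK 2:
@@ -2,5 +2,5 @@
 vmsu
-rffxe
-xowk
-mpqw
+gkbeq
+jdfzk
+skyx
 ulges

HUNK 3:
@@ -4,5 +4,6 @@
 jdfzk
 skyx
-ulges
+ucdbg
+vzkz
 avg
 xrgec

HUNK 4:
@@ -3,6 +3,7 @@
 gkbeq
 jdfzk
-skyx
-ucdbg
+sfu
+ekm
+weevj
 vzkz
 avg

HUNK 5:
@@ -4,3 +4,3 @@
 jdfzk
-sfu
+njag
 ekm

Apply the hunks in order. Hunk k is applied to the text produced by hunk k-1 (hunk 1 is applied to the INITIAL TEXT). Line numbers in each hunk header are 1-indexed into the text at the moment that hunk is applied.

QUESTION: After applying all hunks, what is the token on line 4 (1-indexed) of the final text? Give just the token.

Answer: jdfzk

Derivation:
Hunk 1: at line 2 remove [fowck,kgssb,obm] add [xowk,mpqw,ulges] -> 8 lines: baih vmsu rffxe xowk mpqw ulges avg xrgec
Hunk 2: at line 2 remove [rffxe,xowk,mpqw] add [gkbeq,jdfzk,skyx] -> 8 lines: baih vmsu gkbeq jdfzk skyx ulges avg xrgec
Hunk 3: at line 4 remove [ulges] add [ucdbg,vzkz] -> 9 lines: baih vmsu gkbeq jdfzk skyx ucdbg vzkz avg xrgec
Hunk 4: at line 3 remove [skyx,ucdbg] add [sfu,ekm,weevj] -> 10 lines: baih vmsu gkbeq jdfzk sfu ekm weevj vzkz avg xrgec
Hunk 5: at line 4 remove [sfu] add [njag] -> 10 lines: baih vmsu gkbeq jdfzk njag ekm weevj vzkz avg xrgec
Final line 4: jdfzk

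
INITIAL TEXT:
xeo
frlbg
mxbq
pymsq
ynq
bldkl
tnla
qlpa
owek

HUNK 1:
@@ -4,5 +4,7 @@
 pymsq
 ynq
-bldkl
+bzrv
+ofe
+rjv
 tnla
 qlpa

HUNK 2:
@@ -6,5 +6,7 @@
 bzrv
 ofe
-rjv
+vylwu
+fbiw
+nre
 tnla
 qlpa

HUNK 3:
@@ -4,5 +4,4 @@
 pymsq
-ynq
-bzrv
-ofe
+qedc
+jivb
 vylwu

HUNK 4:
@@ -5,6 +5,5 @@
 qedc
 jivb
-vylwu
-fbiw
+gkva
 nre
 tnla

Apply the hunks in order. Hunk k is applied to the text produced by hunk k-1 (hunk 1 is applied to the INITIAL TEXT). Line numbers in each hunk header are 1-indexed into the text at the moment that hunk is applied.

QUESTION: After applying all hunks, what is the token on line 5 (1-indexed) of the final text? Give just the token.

Hunk 1: at line 4 remove [bldkl] add [bzrv,ofe,rjv] -> 11 lines: xeo frlbg mxbq pymsq ynq bzrv ofe rjv tnla qlpa owek
Hunk 2: at line 6 remove [rjv] add [vylwu,fbiw,nre] -> 13 lines: xeo frlbg mxbq pymsq ynq bzrv ofe vylwu fbiw nre tnla qlpa owek
Hunk 3: at line 4 remove [ynq,bzrv,ofe] add [qedc,jivb] -> 12 lines: xeo frlbg mxbq pymsq qedc jivb vylwu fbiw nre tnla qlpa owek
Hunk 4: at line 5 remove [vylwu,fbiw] add [gkva] -> 11 lines: xeo frlbg mxbq pymsq qedc jivb gkva nre tnla qlpa owek
Final line 5: qedc

Answer: qedc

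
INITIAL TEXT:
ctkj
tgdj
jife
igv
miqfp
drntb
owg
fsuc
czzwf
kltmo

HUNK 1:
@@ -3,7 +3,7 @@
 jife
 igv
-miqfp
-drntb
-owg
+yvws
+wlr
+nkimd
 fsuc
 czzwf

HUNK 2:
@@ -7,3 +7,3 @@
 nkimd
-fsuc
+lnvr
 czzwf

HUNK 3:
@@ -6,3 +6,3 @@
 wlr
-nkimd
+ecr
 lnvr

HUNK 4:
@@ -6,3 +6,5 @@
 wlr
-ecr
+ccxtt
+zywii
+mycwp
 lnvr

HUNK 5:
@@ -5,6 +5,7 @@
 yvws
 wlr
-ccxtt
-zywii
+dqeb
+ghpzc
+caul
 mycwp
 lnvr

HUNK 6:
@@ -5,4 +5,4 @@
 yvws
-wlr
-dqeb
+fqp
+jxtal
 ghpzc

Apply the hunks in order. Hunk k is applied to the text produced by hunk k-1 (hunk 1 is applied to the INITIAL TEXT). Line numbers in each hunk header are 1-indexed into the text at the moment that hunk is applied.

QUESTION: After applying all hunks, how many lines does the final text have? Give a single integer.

Hunk 1: at line 3 remove [miqfp,drntb,owg] add [yvws,wlr,nkimd] -> 10 lines: ctkj tgdj jife igv yvws wlr nkimd fsuc czzwf kltmo
Hunk 2: at line 7 remove [fsuc] add [lnvr] -> 10 lines: ctkj tgdj jife igv yvws wlr nkimd lnvr czzwf kltmo
Hunk 3: at line 6 remove [nkimd] add [ecr] -> 10 lines: ctkj tgdj jife igv yvws wlr ecr lnvr czzwf kltmo
Hunk 4: at line 6 remove [ecr] add [ccxtt,zywii,mycwp] -> 12 lines: ctkj tgdj jife igv yvws wlr ccxtt zywii mycwp lnvr czzwf kltmo
Hunk 5: at line 5 remove [ccxtt,zywii] add [dqeb,ghpzc,caul] -> 13 lines: ctkj tgdj jife igv yvws wlr dqeb ghpzc caul mycwp lnvr czzwf kltmo
Hunk 6: at line 5 remove [wlr,dqeb] add [fqp,jxtal] -> 13 lines: ctkj tgdj jife igv yvws fqp jxtal ghpzc caul mycwp lnvr czzwf kltmo
Final line count: 13

Answer: 13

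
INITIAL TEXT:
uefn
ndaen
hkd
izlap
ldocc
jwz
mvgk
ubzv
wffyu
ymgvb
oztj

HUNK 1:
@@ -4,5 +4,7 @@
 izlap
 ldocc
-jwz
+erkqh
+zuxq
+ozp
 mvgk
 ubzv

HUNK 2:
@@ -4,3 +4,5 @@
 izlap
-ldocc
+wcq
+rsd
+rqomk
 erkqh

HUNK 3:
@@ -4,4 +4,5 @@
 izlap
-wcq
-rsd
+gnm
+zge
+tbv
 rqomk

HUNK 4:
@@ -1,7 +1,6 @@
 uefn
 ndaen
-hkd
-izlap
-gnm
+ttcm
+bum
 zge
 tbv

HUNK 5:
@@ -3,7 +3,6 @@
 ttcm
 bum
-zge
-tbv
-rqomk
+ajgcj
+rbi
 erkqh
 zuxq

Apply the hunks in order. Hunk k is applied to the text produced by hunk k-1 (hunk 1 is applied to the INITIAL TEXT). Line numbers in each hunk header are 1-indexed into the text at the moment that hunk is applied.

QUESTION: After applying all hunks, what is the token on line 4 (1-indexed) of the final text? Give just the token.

Answer: bum

Derivation:
Hunk 1: at line 4 remove [jwz] add [erkqh,zuxq,ozp] -> 13 lines: uefn ndaen hkd izlap ldocc erkqh zuxq ozp mvgk ubzv wffyu ymgvb oztj
Hunk 2: at line 4 remove [ldocc] add [wcq,rsd,rqomk] -> 15 lines: uefn ndaen hkd izlap wcq rsd rqomk erkqh zuxq ozp mvgk ubzv wffyu ymgvb oztj
Hunk 3: at line 4 remove [wcq,rsd] add [gnm,zge,tbv] -> 16 lines: uefn ndaen hkd izlap gnm zge tbv rqomk erkqh zuxq ozp mvgk ubzv wffyu ymgvb oztj
Hunk 4: at line 1 remove [hkd,izlap,gnm] add [ttcm,bum] -> 15 lines: uefn ndaen ttcm bum zge tbv rqomk erkqh zuxq ozp mvgk ubzv wffyu ymgvb oztj
Hunk 5: at line 3 remove [zge,tbv,rqomk] add [ajgcj,rbi] -> 14 lines: uefn ndaen ttcm bum ajgcj rbi erkqh zuxq ozp mvgk ubzv wffyu ymgvb oztj
Final line 4: bum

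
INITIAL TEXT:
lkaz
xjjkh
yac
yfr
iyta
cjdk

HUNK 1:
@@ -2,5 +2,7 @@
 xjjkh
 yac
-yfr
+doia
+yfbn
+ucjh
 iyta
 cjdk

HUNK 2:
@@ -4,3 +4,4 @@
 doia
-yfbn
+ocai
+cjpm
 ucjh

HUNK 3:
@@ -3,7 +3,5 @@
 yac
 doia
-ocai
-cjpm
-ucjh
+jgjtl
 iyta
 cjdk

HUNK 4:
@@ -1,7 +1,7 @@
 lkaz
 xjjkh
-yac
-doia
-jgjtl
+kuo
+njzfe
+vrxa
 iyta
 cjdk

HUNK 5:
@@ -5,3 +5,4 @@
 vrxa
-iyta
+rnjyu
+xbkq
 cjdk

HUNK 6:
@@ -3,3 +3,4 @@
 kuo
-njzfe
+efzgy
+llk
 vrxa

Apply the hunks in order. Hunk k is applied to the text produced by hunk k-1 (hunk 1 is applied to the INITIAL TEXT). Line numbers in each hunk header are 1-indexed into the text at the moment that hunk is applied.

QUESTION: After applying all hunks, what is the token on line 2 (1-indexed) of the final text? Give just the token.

Answer: xjjkh

Derivation:
Hunk 1: at line 2 remove [yfr] add [doia,yfbn,ucjh] -> 8 lines: lkaz xjjkh yac doia yfbn ucjh iyta cjdk
Hunk 2: at line 4 remove [yfbn] add [ocai,cjpm] -> 9 lines: lkaz xjjkh yac doia ocai cjpm ucjh iyta cjdk
Hunk 3: at line 3 remove [ocai,cjpm,ucjh] add [jgjtl] -> 7 lines: lkaz xjjkh yac doia jgjtl iyta cjdk
Hunk 4: at line 1 remove [yac,doia,jgjtl] add [kuo,njzfe,vrxa] -> 7 lines: lkaz xjjkh kuo njzfe vrxa iyta cjdk
Hunk 5: at line 5 remove [iyta] add [rnjyu,xbkq] -> 8 lines: lkaz xjjkh kuo njzfe vrxa rnjyu xbkq cjdk
Hunk 6: at line 3 remove [njzfe] add [efzgy,llk] -> 9 lines: lkaz xjjkh kuo efzgy llk vrxa rnjyu xbkq cjdk
Final line 2: xjjkh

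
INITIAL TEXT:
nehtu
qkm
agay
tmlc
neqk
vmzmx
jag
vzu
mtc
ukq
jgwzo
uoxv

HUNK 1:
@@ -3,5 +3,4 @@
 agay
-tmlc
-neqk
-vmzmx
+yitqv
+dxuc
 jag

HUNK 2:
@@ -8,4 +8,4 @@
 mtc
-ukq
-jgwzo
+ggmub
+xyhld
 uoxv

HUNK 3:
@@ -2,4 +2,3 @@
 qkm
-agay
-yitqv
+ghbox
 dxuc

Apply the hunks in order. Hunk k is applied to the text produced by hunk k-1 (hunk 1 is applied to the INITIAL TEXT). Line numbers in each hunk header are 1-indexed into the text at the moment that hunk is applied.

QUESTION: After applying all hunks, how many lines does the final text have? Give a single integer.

Answer: 10

Derivation:
Hunk 1: at line 3 remove [tmlc,neqk,vmzmx] add [yitqv,dxuc] -> 11 lines: nehtu qkm agay yitqv dxuc jag vzu mtc ukq jgwzo uoxv
Hunk 2: at line 8 remove [ukq,jgwzo] add [ggmub,xyhld] -> 11 lines: nehtu qkm agay yitqv dxuc jag vzu mtc ggmub xyhld uoxv
Hunk 3: at line 2 remove [agay,yitqv] add [ghbox] -> 10 lines: nehtu qkm ghbox dxuc jag vzu mtc ggmub xyhld uoxv
Final line count: 10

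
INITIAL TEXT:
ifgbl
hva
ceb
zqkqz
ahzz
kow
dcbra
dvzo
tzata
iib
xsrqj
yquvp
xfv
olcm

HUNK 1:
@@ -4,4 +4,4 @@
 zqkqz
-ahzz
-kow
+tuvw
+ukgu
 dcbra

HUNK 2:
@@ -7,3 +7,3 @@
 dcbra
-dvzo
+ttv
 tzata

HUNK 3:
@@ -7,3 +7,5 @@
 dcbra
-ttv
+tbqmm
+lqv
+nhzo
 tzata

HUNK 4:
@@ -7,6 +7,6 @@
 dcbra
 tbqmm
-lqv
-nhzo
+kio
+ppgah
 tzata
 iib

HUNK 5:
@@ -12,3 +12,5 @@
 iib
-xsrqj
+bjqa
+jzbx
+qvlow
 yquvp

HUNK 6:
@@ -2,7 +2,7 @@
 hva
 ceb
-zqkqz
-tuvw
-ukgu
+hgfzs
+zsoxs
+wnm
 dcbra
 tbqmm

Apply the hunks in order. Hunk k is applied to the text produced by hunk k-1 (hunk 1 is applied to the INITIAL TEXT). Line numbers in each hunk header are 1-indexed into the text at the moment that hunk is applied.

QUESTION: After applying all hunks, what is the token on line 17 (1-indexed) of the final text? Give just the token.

Hunk 1: at line 4 remove [ahzz,kow] add [tuvw,ukgu] -> 14 lines: ifgbl hva ceb zqkqz tuvw ukgu dcbra dvzo tzata iib xsrqj yquvp xfv olcm
Hunk 2: at line 7 remove [dvzo] add [ttv] -> 14 lines: ifgbl hva ceb zqkqz tuvw ukgu dcbra ttv tzata iib xsrqj yquvp xfv olcm
Hunk 3: at line 7 remove [ttv] add [tbqmm,lqv,nhzo] -> 16 lines: ifgbl hva ceb zqkqz tuvw ukgu dcbra tbqmm lqv nhzo tzata iib xsrqj yquvp xfv olcm
Hunk 4: at line 7 remove [lqv,nhzo] add [kio,ppgah] -> 16 lines: ifgbl hva ceb zqkqz tuvw ukgu dcbra tbqmm kio ppgah tzata iib xsrqj yquvp xfv olcm
Hunk 5: at line 12 remove [xsrqj] add [bjqa,jzbx,qvlow] -> 18 lines: ifgbl hva ceb zqkqz tuvw ukgu dcbra tbqmm kio ppgah tzata iib bjqa jzbx qvlow yquvp xfv olcm
Hunk 6: at line 2 remove [zqkqz,tuvw,ukgu] add [hgfzs,zsoxs,wnm] -> 18 lines: ifgbl hva ceb hgfzs zsoxs wnm dcbra tbqmm kio ppgah tzata iib bjqa jzbx qvlow yquvp xfv olcm
Final line 17: xfv

Answer: xfv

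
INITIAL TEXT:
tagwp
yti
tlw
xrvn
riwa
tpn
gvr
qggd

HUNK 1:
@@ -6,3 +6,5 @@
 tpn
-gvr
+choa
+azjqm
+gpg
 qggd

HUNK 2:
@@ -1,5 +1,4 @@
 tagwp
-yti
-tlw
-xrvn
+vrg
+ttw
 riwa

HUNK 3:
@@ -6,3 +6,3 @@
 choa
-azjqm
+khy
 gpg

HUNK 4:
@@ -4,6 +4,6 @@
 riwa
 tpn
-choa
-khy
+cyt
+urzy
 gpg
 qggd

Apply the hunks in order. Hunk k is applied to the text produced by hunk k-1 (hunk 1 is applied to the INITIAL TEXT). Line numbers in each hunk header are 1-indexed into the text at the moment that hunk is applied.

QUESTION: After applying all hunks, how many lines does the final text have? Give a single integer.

Answer: 9

Derivation:
Hunk 1: at line 6 remove [gvr] add [choa,azjqm,gpg] -> 10 lines: tagwp yti tlw xrvn riwa tpn choa azjqm gpg qggd
Hunk 2: at line 1 remove [yti,tlw,xrvn] add [vrg,ttw] -> 9 lines: tagwp vrg ttw riwa tpn choa azjqm gpg qggd
Hunk 3: at line 6 remove [azjqm] add [khy] -> 9 lines: tagwp vrg ttw riwa tpn choa khy gpg qggd
Hunk 4: at line 4 remove [choa,khy] add [cyt,urzy] -> 9 lines: tagwp vrg ttw riwa tpn cyt urzy gpg qggd
Final line count: 9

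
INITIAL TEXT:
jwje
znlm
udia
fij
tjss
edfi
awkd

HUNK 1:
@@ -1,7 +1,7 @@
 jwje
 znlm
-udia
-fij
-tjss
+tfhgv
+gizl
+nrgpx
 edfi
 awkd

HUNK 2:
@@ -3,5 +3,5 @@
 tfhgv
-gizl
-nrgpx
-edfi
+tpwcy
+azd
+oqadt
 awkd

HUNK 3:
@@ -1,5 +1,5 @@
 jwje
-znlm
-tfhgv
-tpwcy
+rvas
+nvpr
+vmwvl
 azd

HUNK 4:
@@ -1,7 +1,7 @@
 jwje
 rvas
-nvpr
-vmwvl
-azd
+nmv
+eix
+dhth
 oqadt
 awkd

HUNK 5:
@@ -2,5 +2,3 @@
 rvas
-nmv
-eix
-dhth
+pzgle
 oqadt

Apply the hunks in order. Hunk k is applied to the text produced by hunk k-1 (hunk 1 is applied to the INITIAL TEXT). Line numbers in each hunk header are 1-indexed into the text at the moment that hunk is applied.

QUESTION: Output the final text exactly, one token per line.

Hunk 1: at line 1 remove [udia,fij,tjss] add [tfhgv,gizl,nrgpx] -> 7 lines: jwje znlm tfhgv gizl nrgpx edfi awkd
Hunk 2: at line 3 remove [gizl,nrgpx,edfi] add [tpwcy,azd,oqadt] -> 7 lines: jwje znlm tfhgv tpwcy azd oqadt awkd
Hunk 3: at line 1 remove [znlm,tfhgv,tpwcy] add [rvas,nvpr,vmwvl] -> 7 lines: jwje rvas nvpr vmwvl azd oqadt awkd
Hunk 4: at line 1 remove [nvpr,vmwvl,azd] add [nmv,eix,dhth] -> 7 lines: jwje rvas nmv eix dhth oqadt awkd
Hunk 5: at line 2 remove [nmv,eix,dhth] add [pzgle] -> 5 lines: jwje rvas pzgle oqadt awkd

Answer: jwje
rvas
pzgle
oqadt
awkd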